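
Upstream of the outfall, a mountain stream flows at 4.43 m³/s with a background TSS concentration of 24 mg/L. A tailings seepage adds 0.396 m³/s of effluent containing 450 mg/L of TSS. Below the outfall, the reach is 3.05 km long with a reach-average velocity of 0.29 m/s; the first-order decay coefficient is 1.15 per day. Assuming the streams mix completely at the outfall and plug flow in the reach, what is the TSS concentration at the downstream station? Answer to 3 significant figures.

51.3 mg/L

Mass balance: C = (4.430·24.00 + 0.3960·450.0) / 4.826 = 284.5/4.826 = 58.96 mg/L.
Travel time t = 3.05·1000 / 0.29 = 10520 s = 2.921 h.
After decay, C = 58.96 × e^(−kt) = 58.96 × 0.8694 = 51.25 mg/L.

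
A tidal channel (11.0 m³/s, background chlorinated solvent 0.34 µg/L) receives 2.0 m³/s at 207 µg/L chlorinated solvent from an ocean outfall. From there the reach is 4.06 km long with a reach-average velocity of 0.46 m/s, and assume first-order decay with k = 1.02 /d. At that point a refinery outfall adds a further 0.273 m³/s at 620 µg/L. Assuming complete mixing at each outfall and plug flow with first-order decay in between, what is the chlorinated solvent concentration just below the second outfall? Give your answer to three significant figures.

Conservation of mass: C = (11.00·0.3400 + 2.000·207.0) / 13.00 = 417.7/13.00 = 32.13 µg/L; combined flow 13.00 m³/s.
Travel time t = 4.06·1000 / 0.46 = 8826 s = 2.452 h.
Decay over the reach: 32.13·exp(−kt) = 32.13·0.9010 = 28.95 µg/L.
At the second outfall, C = (13.00·28.95 + 0.2730·620.0) / (13.00 + 0.2730) = 41.11 µg/L.

41.1 µg/L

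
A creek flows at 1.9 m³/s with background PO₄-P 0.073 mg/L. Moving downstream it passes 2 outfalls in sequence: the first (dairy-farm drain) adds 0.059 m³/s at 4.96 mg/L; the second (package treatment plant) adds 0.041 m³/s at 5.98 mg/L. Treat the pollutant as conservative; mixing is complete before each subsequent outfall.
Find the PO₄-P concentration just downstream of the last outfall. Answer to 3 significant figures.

0.338 mg/L

Below outfall 1: Q → 1.959 m³/s, C = (1.900·0.07300 + 0.05900·4.960)/1.959 = 0.2202 mg/L.
Below outfall 2: Q → 2.000 m³/s, C = (1.959·0.2202 + 0.04100·5.980)/2.000 = 0.3383 mg/L.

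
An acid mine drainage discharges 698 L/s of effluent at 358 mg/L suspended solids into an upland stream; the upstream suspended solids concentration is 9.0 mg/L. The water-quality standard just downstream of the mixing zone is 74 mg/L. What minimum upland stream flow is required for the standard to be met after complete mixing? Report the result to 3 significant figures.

3050 L/s

Set C_mix = 74: (Q·9.000 + 698.0·358.0) / (Q + 698.0) = 74
→ Q = 698.0·(358.0 − 74)/(74 − 9.000) = 3050 L/s.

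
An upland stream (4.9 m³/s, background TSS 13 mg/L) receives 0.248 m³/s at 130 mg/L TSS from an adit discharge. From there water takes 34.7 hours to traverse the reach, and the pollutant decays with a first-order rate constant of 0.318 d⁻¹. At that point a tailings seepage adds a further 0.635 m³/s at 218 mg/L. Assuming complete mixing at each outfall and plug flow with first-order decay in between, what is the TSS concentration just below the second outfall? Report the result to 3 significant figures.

Flow-weighted average: C = (4.900·13.00 + 0.2480·130.0) / 5.148 = 95.94/5.148 = 18.64 mg/L; combined flow 5.148 m³/s.
After decay, C = 18.64 × e^(−kt) = 18.64 × 0.6314 = 11.77 mg/L.
Second outfall: C = (5.148·11.77 + 0.6350·218.0)/5.783 = 34.41 mg/L.

34.4 mg/L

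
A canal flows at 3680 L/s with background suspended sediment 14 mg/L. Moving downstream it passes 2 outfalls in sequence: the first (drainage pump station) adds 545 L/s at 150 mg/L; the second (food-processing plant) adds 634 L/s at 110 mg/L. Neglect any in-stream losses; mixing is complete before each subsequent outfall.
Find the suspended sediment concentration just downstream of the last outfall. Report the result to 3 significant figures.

Below outfall 1: Q → 4225 L/s, C = (3680·14.00 + 545.0·150.0)/4225 = 31.54 mg/L.
Below outfall 2: Q → 4859 L/s, C = (4225·31.54 + 634.0·110.0)/4859 = 41.78 mg/L.

41.8 mg/L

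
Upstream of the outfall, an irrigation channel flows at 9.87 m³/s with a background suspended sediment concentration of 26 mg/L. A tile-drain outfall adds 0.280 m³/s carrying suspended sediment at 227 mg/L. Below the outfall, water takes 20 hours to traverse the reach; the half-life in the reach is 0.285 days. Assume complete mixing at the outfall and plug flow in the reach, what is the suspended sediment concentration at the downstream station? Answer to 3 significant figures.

Flow-weighted average: C = (9.870·26.00 + 0.2800·227.0) / 10.15 = 320.2/10.15 = 31.54 mg/L.
Half-life 0.285 d → k = ln 2 / 0.285 = 2.432 d⁻¹.
After decay, C = 31.54 × e^(−kt) = 31.54 × 0.1318 = 4.156 mg/L.

4.16 mg/L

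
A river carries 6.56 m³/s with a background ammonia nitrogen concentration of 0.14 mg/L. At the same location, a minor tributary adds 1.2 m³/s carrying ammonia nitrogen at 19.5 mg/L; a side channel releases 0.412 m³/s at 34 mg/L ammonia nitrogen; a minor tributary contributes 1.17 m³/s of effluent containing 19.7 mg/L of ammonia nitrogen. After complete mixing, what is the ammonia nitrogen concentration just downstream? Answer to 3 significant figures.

6.57 mg/L

Conservation of mass: C = (6.560·0.1400 + 1.200·19.50 + 0.4120·34.00 + 1.170·19.70) / 9.342 = 61.38/9.342 = 6.570 mg/L.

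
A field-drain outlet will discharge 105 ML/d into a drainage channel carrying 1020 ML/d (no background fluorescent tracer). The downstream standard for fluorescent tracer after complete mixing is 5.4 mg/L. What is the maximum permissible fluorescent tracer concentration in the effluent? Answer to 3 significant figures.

At the limit, (Qr·Cr + Qe·Cₑ)/(Qr + Qe) = 5.4:
Cₑ = (1125·5.4 − 1020·0) / 105.0 = 57.86 mg/L.

57.9 mg/L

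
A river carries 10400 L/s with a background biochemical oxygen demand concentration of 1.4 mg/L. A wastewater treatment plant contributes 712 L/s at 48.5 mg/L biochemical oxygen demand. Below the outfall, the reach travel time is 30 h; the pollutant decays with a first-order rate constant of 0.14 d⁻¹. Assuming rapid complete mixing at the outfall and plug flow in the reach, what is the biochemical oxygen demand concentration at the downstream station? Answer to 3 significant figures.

3.71 mg/L

Conservation of mass: C = (10400·1.400 + 712.0·48.50) / 11110 = 49090/11110 = 4.418 mg/L.
Applying C = C₀e^(−kt): 4.418 × 0.8395 = 3.709 mg/L.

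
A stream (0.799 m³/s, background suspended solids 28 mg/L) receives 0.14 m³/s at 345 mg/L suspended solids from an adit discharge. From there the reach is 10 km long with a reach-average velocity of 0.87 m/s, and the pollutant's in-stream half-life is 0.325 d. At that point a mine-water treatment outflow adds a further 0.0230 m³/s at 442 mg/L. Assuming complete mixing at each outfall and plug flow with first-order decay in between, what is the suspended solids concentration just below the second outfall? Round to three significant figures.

65.9 mg/L

Conservation of mass: C = (0.7990·28.00 + 0.1400·345.0) / 0.9390 = 70.67/0.9390 = 75.26 mg/L; combined flow 0.9390 m³/s.
Travel time t = 10·1000 / 0.87 = 11490 s = 3.193 h.
Half-life 0.325 d → k = ln 2 / 0.325 = 2.133 d⁻¹.
First-order decay: C = 75.26·exp(−k·t) = 75.26·0.7530 = 56.67 mg/L.
Second outfall: C = (0.9390·56.67 + 0.02300·442.0)/0.9620 = 65.88 mg/L.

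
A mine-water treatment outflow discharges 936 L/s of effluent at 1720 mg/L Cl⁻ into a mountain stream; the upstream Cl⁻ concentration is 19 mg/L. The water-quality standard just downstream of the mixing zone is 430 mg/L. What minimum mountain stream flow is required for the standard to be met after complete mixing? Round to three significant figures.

2940 L/s

Set C_mix = 430: (Q·19.00 + 936.0·1720) / (Q + 936.0) = 430
→ Q = 936.0·(1720 − 430)/(430 − 19.00) = 2938 L/s.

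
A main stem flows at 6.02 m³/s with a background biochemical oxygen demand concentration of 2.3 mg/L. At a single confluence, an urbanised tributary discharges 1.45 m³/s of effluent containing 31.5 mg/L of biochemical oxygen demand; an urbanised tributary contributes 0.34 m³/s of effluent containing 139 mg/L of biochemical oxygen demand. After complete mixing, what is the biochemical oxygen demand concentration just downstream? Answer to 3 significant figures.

Flow-weighted average: C = (6.020·2.300 + 1.450·31.50 + 0.3400·139.0) / 7.810 = 106.8/7.810 = 13.67 mg/L.

13.7 mg/L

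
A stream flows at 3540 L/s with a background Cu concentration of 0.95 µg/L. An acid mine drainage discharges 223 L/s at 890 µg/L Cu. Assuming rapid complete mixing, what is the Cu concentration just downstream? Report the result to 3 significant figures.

53.6 µg/L

Mixed concentration C = ΣQC/ΣQ = (3540·0.9500 + 223.0·890.0) / 3763 = 201800/3763 = 53.64 µg/L.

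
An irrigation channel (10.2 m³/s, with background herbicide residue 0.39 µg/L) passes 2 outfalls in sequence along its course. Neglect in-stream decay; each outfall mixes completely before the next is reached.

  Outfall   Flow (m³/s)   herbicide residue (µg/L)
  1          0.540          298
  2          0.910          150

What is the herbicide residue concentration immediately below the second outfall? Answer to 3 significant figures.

After outfall 1: Q = 10.20 + 0.5400 = 10.74 m³/s; C = (10.20·0.3900 + 0.5400·298.0)/10.74 = 15.35 µg/L.
After outfall 2: Q = 10.74 + 0.9100 = 11.65 m³/s; C = (10.74·15.35 + 0.9100·150.0)/11.65 = 25.87 µg/L.

25.9 µg/L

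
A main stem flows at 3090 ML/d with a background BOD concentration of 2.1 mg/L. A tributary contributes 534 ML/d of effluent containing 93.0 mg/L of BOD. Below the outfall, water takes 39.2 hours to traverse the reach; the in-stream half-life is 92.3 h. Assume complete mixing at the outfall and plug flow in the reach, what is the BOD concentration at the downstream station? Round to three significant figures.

11.5 mg/L

Mixed concentration C = ΣQC/ΣQ = (3090·2.100 + 534.0·93.00) / 3624 = 56150/3624 = 15.49 mg/L.
Half-life 92.3 h → k = ln 2 / 92.3 = 0.007510 h⁻¹ = 0.1802 d⁻¹.
After decay, C = 15.49 × e^(−kt) = 15.49 × 0.7450 = 11.54 mg/L.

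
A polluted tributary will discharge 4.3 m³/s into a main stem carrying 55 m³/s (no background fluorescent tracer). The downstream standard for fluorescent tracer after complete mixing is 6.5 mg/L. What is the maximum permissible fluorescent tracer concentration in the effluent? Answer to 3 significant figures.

89.6 mg/L

At the limit, (Qr·Cr + Qe·Cₑ)/(Qr + Qe) = 6.5:
Cₑ = (59.30·6.5 − 55.00·0) / 4.300 = 89.64 mg/L.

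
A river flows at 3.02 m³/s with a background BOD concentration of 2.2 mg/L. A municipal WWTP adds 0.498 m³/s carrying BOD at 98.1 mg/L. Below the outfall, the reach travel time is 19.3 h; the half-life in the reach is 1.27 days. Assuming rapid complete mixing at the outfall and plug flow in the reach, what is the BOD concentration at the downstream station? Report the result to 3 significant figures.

Mass balance: C = (3.020·2.200 + 0.4980·98.10) / 3.518 = 55.50/3.518 = 15.78 mg/L.
Half-life 1.27 d → k = ln 2 / 1.27 = 0.5458 d⁻¹.
After decay, C = 15.78 × e^(−kt) = 15.78 × 0.6447 = 10.17 mg/L.

10.2 mg/L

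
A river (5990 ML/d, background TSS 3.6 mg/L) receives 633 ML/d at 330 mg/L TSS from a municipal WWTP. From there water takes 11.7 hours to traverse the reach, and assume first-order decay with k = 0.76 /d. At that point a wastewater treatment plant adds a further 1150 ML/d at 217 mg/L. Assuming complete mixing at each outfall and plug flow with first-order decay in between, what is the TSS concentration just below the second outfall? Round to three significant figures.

Mixed concentration C = ΣQC/ΣQ = (5990·3.600 + 633.0·330.0) / 6623 = 230500/6623 = 34.80 mg/L; combined flow 6623 ML/d.
First-order decay: C = 34.80·exp(−k·t) = 34.80·0.6904 = 24.02 mg/L.
Second outfall: C = (6623·24.02 + 1150·217.0)/7773 = 52.57 mg/L.

52.6 mg/L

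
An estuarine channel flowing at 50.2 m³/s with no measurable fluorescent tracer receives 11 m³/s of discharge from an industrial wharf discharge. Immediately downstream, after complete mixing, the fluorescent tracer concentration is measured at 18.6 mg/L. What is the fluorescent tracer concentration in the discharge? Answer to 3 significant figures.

103 mg/L

Mass balance: 50.20·0 + 11.00·Cₑ = 61.20·18.60
→ Cₑ = (61.20·18.60 − 50.20·0) / 11.00 = 103.5 mg/L.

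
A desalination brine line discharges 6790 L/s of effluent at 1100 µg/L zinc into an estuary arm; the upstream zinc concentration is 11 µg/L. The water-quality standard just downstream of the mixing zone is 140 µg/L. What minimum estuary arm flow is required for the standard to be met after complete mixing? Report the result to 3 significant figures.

Set C_mix = 140: (Q·11.00 + 6790·1100) / (Q + 6790) = 140
→ Q = 6790·(1100 − 140)/(140 − 11.00) = 50530 L/s.

50500 L/s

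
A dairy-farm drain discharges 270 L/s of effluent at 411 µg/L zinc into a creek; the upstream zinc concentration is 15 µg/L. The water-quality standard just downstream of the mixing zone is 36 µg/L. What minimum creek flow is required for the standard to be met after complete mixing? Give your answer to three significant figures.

4820 L/s

Set C_mix = 36: (Q·15.00 + 270.0·411.0) / (Q + 270.0) = 36
→ Q = 270.0·(411.0 − 36)/(36 − 15.00) = 4821 L/s.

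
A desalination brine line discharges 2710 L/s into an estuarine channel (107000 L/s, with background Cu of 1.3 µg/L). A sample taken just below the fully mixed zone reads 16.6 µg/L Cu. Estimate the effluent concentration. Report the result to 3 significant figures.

Mass balance: 107000·1.300 + 2710·Cₑ = 109700·16.60
→ Cₑ = (109700·16.60 − 107000·1.300) / 2710 = 620.7 µg/L.

621 µg/L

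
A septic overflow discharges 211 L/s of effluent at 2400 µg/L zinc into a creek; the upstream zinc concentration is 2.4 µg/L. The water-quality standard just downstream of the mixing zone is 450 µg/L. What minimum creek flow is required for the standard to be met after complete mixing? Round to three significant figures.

919 L/s

Set C_mix = 450: (Q·2.400 + 211.0·2400) / (Q + 211.0) = 450
→ Q = 211.0·(2400 − 450)/(450 − 2.400) = 919.2 L/s.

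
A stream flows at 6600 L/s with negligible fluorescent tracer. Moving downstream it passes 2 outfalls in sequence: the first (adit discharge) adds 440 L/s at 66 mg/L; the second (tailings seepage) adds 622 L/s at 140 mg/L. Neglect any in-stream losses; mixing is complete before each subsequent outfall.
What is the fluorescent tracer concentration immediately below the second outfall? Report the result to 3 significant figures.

15.2 mg/L

Below outfall 1: Q → 7040 L/s, C = (6600·0 + 440.0·66.00)/7040 = 4.125 mg/L.
Below outfall 2: Q → 7662 L/s, C = (7040·4.125 + 622.0·140.0)/7662 = 15.16 mg/L.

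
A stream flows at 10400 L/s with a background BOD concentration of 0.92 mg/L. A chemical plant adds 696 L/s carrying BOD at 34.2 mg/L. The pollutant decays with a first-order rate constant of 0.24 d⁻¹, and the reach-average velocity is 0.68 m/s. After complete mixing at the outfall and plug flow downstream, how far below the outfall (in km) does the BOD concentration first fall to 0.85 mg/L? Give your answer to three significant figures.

309 km

Mixed concentration C = ΣQC/ΣQ = (10400·0.9200 + 696.0·34.20) / 11100 = 33370/11100 = 3.007 mg/L.
Set 3.007·exp(−k·t) = 0.85 → t = ln(3.007/0.85)/k = 454900 s = 126.4 h.
Distance = v·t = 0.68·454900 = 309300 m = 309.3 km.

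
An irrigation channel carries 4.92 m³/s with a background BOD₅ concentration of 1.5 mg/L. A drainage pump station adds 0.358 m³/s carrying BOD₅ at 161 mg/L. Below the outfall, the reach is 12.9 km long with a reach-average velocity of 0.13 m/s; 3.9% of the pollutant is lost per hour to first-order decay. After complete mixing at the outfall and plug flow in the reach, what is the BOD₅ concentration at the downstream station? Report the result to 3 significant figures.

4.11 mg/L

Flow-weighted average: C = (4.920·1.500 + 0.3580·161.0) / 5.278 = 65.02/5.278 = 12.32 mg/L.
Travel time t = 12.9·1000 / 0.13 = 99230 s = 27.56 h.
3.9%/h lost → k = −ln(1 − 0.039) = 0.03978 h⁻¹.
Decay over the reach: 12.32·exp(−kt) = 12.32·0.3340 = 4.115 mg/L.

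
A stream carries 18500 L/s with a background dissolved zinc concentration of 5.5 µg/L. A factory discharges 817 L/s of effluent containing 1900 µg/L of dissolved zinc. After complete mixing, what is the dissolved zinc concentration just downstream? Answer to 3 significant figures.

Mixed concentration C = ΣQC/ΣQ = (18500·5.500 + 817.0·1900) / 19320 = 1654000/19320 = 85.63 µg/L.

85.6 µg/L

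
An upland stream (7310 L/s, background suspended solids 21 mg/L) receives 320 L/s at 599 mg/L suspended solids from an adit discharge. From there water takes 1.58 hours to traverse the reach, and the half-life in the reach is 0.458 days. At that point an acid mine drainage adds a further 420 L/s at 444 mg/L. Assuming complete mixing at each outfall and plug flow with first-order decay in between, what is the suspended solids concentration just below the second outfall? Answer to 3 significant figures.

62.0 mg/L

Conservation of mass: C = (7310·21.00 + 320.0·599.0) / 7630 = 345200/7630 = 45.24 mg/L; combined flow 7630 L/s.
Half-life 0.458 d → k = ln 2 / 0.458 = 1.513 d⁻¹.
Decay over the reach: 45.24·exp(−kt) = 45.24·0.9052 = 40.95 mg/L.
Second outfall: C = (7630·40.95 + 420.0·444.0)/8050 = 61.98 mg/L.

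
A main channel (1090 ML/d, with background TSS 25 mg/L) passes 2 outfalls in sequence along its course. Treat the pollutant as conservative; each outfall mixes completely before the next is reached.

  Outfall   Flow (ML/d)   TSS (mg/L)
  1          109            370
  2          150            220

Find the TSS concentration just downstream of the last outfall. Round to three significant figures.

Outfall 1: combined Q = 1199 ML/d; C = (1090·25.00 + 109.0·370.0)/1199 = 56.36 mg/L.
Outfall 2: combined Q = 1349 ML/d; C = (1199·56.36 + 150.0·220.0)/1349 = 74.56 mg/L.

74.6 mg/L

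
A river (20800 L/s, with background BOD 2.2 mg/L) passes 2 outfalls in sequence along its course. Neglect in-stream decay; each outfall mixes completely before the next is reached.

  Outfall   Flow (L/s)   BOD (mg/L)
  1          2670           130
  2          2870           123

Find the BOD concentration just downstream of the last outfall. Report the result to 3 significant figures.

After outfall 1: Q = 20800 + 2670 = 23470 L/s; C = (20800·2.200 + 2670·130.0)/23470 = 16.74 mg/L.
After outfall 2: Q = 23470 + 2870 = 26340 L/s; C = (23470·16.74 + 2870·123.0)/26340 = 28.32 mg/L.

28.3 mg/L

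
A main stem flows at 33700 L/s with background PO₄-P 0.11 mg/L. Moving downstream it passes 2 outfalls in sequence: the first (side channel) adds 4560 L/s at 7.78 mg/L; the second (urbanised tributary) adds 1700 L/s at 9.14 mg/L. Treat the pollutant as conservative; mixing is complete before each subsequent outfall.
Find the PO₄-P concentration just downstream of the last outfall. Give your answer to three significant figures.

1.37 mg/L

After outfall 1: Q = 33700 + 4560 = 38260 L/s; C = (33700·0.1100 + 4560·7.780)/38260 = 1.024 mg/L.
After outfall 2: Q = 38260 + 1700 = 39960 L/s; C = (38260·1.024 + 1700·9.140)/39960 = 1.369 mg/L.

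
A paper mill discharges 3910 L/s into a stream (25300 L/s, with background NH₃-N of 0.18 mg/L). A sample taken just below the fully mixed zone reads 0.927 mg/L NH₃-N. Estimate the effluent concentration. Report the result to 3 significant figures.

5.76 mg/L

Mass balance: 25300·0.1800 + 3910·Cₑ = 29210·0.9270
→ Cₑ = (29210·0.9270 − 25300·0.1800) / 3910 = 5.761 mg/L.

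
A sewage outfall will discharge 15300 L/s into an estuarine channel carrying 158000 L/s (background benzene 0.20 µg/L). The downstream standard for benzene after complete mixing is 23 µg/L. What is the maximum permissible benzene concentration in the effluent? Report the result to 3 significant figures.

At the limit, (Qr·Cr + Qe·Cₑ)/(Qr + Qe) = 23:
Cₑ = (173300·23 − 158000·0.2000) / 15300 = 258.5 µg/L.

258 µg/L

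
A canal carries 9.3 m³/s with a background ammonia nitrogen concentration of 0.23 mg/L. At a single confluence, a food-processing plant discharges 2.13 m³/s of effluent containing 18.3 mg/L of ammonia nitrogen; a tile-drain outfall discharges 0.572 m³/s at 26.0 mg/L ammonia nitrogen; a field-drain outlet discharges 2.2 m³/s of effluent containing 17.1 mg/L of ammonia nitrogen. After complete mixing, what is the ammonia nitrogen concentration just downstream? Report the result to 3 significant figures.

Conservation of mass: C = (9.300·0.2300 + 2.130·18.30 + 0.5720·26.00 + 2.200·17.10) / 14.20 = 93.61/14.20 = 6.591 mg/L.

6.59 mg/L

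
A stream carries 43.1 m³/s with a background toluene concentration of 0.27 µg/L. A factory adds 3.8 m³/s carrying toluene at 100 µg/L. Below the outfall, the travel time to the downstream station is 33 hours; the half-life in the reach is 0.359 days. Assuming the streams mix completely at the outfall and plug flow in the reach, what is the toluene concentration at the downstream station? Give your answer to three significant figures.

0.587 µg/L

After mixing, C = (43.10·0.2700 + 3.800·100.0) / 46.90 = 391.6/46.90 = 8.350 µg/L.
Half-life 0.359 d → k = ln 2 / 0.359 = 1.931 d⁻¹.
Decay over the reach: 8.350·exp(−kt) = 8.350·0.07031 = 0.5871 µg/L.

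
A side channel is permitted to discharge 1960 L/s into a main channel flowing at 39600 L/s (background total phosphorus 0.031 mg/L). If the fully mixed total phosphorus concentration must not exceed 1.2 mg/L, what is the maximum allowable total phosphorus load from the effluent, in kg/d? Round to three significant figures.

Mass balance at the limit: 39600·0.03100 + 1960·Cₑ = 41560·1.2 → Cₑ = 24.82 mg/L.
1960 L/s = 1.960 m³/s. Load = 1.960 m³/s × 24.82 g/m³ × 86 400 s/d = 4203 kg/d.

4200 kg/d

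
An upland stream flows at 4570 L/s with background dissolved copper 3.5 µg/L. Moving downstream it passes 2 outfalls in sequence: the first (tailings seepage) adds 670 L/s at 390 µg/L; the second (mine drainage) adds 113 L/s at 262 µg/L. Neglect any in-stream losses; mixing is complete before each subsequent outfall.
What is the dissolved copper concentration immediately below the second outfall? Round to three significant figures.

Outfall 1: combined Q = 5240 L/s; C = (4570·3.500 + 670.0·390.0)/5240 = 52.92 µg/L.
Outfall 2: combined Q = 5353 L/s; C = (5240·52.92 + 113.0·262.0)/5353 = 57.33 µg/L.

57.3 µg/L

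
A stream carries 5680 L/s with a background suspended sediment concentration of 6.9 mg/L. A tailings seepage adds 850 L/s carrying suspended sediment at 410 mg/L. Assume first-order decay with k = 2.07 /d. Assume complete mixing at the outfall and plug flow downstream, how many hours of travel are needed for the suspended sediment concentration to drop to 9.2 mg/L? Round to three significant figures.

Mixed concentration C = ΣQC/ΣQ = (5680·6.900 + 850.0·410.0) / 6530 = 387700/6530 = 59.37 mg/L.
59.37·exp(−k·t) = 9.2 → t = ln(59.37/9.2)/k = 77830 s = 21.62 h.

21.6 h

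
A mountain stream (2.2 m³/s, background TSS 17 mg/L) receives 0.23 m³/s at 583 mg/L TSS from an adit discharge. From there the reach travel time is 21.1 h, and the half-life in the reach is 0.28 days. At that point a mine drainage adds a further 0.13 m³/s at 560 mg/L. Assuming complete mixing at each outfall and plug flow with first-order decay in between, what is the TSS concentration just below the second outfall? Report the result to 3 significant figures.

36.0 mg/L

Mass balance: C = (2.200·17.00 + 0.2300·583.0) / 2.430 = 171.5/2.430 = 70.57 mg/L; combined flow 2.430 m³/s.
Half-life 0.28 d → k = ln 2 / 0.28 = 2.476 d⁻¹.
Applying C = C₀e^(−kt): 70.57 × 0.1134 = 8.006 mg/L.
At the second outfall, C = (2.430·8.006 + 0.1300·560.0) / (2.430 + 0.1300) = 36.04 mg/L.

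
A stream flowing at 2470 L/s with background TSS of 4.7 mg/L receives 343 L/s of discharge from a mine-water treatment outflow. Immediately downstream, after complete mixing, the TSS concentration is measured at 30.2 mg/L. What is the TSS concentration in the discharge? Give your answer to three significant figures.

214 mg/L

Mass balance: 2470·4.700 + 343.0·Cₑ = 2813·30.20
→ Cₑ = (2813·30.20 − 2470·4.700) / 343.0 = 213.8 mg/L.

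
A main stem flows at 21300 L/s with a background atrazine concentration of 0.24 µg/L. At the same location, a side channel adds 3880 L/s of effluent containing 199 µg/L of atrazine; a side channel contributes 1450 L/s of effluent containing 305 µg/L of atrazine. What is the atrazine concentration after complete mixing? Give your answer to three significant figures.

Conservation of mass: C = (21300·0.2400 + 3880·199.0 + 1450·305.0) / 26630 = 1219000/26630 = 45.79 µg/L.

45.8 µg/L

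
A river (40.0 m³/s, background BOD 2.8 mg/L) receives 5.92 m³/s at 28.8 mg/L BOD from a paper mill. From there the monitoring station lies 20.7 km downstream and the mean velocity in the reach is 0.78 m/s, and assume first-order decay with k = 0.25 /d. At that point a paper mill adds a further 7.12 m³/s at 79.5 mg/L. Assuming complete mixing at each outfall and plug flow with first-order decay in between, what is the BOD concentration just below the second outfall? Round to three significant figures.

Mass balance: C = (40.00·2.800 + 5.920·28.80) / 45.92 = 282.5/45.92 = 6.152 mg/L; combined flow 45.92 m³/s.
Travel time t = 20.7·1000 / 0.78 = 26540 s = 7.372 h.
After decay, C = 6.152 × e^(−kt) = 6.152 × 0.9261 = 5.697 mg/L.
At the second outfall, C = (45.92·5.697 + 7.120·79.50) / (45.92 + 7.120) = 15.60 mg/L.

15.6 mg/L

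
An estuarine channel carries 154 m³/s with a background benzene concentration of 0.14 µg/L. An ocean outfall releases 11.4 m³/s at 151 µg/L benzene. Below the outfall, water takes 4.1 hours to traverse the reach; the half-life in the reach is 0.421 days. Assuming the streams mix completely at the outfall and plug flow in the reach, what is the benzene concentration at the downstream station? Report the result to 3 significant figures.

Conservation of mass: C = (154.0·0.1400 + 11.40·151.0) / 165.4 = 1743/165.4 = 10.54 µg/L.
Half-life 0.421 d → k = ln 2 / 0.421 = 1.646 d⁻¹.
Decay over the reach: 10.54·exp(−kt) = 10.54·0.7548 = 7.954 µg/L.

7.95 µg/L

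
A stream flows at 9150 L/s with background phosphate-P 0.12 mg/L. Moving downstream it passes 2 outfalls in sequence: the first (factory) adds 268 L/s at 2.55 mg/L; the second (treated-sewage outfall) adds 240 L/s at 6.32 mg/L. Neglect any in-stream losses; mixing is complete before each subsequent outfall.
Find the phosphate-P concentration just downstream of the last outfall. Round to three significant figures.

Outfall 1: combined Q = 9418 L/s; C = (9150·0.1200 + 268.0·2.550)/9418 = 0.1891 mg/L.
Outfall 2: combined Q = 9658 L/s; C = (9418·0.1891 + 240.0·6.320)/9658 = 0.3415 mg/L.

0.341 mg/L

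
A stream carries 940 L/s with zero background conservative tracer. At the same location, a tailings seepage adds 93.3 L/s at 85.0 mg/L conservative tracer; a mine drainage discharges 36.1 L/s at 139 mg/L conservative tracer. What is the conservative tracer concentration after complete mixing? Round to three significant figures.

12.1 mg/L

Conservation of mass: C = (940.0·0 + 93.30·85.00 + 36.10·139.0) / 1069 = 12950/1069 = 12.11 mg/L.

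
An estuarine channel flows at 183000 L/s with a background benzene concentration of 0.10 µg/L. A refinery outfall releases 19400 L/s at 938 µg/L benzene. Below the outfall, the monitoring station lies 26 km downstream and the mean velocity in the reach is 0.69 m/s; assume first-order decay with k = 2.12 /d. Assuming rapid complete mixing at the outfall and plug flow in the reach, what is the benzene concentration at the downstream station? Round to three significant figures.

35.7 µg/L

Conservation of mass: C = (183000·0.1000 + 19400·938.0) / 202400 = 18220000/202400 = 90.00 µg/L.
Travel time t = 26·1000 / 0.69 = 37680 s = 10.47 h.
Applying C = C₀e^(−kt): 90.00 × 0.3967 = 35.70 µg/L.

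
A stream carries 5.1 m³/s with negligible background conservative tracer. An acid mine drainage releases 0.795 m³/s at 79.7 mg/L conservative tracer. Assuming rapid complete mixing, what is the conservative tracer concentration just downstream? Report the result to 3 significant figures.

Mixed concentration C = ΣQC/ΣQ = (5.100·0 + 0.7950·79.70) / 5.895 = 63.36/5.895 = 10.75 mg/L.

10.7 mg/L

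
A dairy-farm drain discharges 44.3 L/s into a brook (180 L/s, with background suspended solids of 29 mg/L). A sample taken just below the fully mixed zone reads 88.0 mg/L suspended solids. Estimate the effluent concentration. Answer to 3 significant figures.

Mass balance: 180.0·29.00 + 44.30·Cₑ = 224.3·88.00
→ Cₑ = (224.3·88.00 − 180.0·29.00) / 44.30 = 327.7 mg/L.

328 mg/L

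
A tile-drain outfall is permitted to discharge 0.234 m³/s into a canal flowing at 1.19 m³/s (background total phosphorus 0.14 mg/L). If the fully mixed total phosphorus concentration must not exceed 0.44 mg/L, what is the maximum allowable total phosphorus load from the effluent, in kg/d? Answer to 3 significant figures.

39.7 kg/d

Mass balance at the limit: 1.190·0.1400 + 0.2340·Cₑ = 1.424·0.44 → Cₑ = 1.966 mg/L.
Load = 0.2340 m³/s × 1.966 g/m³ × 86 400 s/d = 39.74 kg/d.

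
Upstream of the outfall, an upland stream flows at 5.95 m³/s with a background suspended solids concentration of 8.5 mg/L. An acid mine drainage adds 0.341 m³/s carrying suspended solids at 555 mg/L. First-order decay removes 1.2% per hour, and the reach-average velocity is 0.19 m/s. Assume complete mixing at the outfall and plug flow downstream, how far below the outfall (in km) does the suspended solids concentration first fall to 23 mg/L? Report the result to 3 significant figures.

28.6 km

Mass balance: C = (5.950·8.500 + 0.3410·555.0) / 6.291 = 239.8/6.291 = 38.12 mg/L.
1.2%/h lost → k = −ln(1 − 0.012) = 0.01207 h⁻¹.
Set 38.12·exp(−k·t) = 23 → t = ln(38.12/23)/k = 150700 s = 41.86 h.
Distance = v·t = 0.19·150700 = 28630 m = 28.63 km.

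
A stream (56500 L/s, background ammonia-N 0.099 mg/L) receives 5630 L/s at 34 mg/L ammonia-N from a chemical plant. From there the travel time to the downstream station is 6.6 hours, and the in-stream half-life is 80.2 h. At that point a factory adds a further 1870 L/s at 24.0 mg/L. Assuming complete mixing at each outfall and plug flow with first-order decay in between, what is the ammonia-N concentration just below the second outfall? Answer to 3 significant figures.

3.61 mg/L

Mass balance: C = (56500·0.09900 + 5630·34.00) / 62130 = 197000/62130 = 3.171 mg/L; combined flow 62130 L/s.
Half-life 80.2 h → k = ln 2 / 80.2 = 0.008643 h⁻¹ = 0.2074 d⁻¹.
After decay, C = 3.171 × e^(−kt) = 3.171 × 0.9446 = 2.995 mg/L.
At the second outfall, C = (62130·2.995 + 1870·24.00) / (62130 + 1870) = 3.609 mg/L.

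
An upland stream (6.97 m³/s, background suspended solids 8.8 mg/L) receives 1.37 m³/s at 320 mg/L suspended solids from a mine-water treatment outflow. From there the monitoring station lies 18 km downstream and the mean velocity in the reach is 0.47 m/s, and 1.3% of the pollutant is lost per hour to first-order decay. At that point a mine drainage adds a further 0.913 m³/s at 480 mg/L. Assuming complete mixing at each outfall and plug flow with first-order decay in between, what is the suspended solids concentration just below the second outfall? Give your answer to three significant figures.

Mixed concentration C = ΣQC/ΣQ = (6.970·8.800 + 1.370·320.0) / 8.340 = 499.7/8.340 = 59.92 mg/L; combined flow 8.340 m³/s.
Travel time t = 18·1000 / 0.47 = 38300 s = 10.64 h.
1.3%/h lost → k = −ln(1 − 0.013) = 0.01309 h⁻¹.
Decay over the reach: 59.92·exp(−kt) = 59.92·0.8700 = 52.13 mg/L.
Second outfall: C = (8.340·52.13 + 0.9130·480.0)/9.253 = 94.35 mg/L.

94.4 mg/L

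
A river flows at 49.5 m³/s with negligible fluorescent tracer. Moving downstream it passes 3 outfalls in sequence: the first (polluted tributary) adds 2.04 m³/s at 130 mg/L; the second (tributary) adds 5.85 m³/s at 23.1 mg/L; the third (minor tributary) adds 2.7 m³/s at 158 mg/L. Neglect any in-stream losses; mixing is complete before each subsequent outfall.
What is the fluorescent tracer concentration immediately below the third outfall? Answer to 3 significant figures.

After outfall 1: Q = 49.50 + 2.040 = 51.54 m³/s; C = (49.50·0 + 2.040·130.0)/51.54 = 5.146 mg/L.
After outfall 2: Q = 51.54 + 5.850 = 57.39 m³/s; C = (51.54·5.146 + 5.850·23.10)/57.39 = 6.976 mg/L.
After outfall 3: Q = 57.39 + 2.700 = 60.09 m³/s; C = (57.39·6.976 + 2.700·158.0)/60.09 = 13.76 mg/L.

13.8 mg/L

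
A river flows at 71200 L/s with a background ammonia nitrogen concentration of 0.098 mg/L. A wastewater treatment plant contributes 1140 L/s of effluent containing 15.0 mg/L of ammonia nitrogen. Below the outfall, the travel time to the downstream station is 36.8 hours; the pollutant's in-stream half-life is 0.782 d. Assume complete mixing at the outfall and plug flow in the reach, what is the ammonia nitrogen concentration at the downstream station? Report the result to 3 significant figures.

0.0855 mg/L

Flow-weighted average: C = (71200·0.09800 + 1140·15.00) / 72340 = 24080/72340 = 0.3328 mg/L.
Half-life 0.782 d → k = ln 2 / 0.782 = 0.8864 d⁻¹.
First-order decay: C = 0.3328·exp(−k·t) = 0.3328·0.2569 = 0.08550 mg/L.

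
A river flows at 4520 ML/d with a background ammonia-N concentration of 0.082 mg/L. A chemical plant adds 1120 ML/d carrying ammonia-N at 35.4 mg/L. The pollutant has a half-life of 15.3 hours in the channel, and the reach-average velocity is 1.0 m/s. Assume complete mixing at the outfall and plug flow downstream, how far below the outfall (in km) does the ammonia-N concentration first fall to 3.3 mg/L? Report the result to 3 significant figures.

Conservation of mass: C = (4520·0.08200 + 1120·35.40) / 5640 = 40020/5640 = 7.096 mg/L.
Half-life 15.3 h → k = ln 2 / 15.3 = 0.04530 h⁻¹ = 1.087 d⁻¹.
Set 7.096·exp(−k·t) = 3.3 → t = ln(7.096/3.3)/k = 60830 s = 16.90 h.
Distance = v·t = 1.0·60830 = 60830 m = 60.83 km.

60.8 km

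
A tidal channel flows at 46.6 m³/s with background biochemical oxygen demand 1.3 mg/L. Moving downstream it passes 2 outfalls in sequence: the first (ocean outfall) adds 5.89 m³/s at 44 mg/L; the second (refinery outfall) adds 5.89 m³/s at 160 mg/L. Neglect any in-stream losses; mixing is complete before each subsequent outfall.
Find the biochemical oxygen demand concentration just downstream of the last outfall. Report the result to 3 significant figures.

21.6 mg/L

Below outfall 1: Q → 52.49 m³/s, C = (46.60·1.300 + 5.890·44.00)/52.49 = 6.091 mg/L.
Below outfall 2: Q → 58.38 m³/s, C = (52.49·6.091 + 5.890·160.0)/58.38 = 21.62 mg/L.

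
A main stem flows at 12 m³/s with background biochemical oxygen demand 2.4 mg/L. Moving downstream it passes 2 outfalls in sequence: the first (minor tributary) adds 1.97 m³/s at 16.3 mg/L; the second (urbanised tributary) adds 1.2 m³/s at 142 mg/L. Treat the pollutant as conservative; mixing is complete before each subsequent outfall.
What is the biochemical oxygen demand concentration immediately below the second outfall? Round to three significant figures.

15.2 mg/L

After outfall 1: Q = 12.00 + 1.970 = 13.97 m³/s; C = (12.00·2.400 + 1.970·16.30)/13.97 = 4.360 mg/L.
After outfall 2: Q = 13.97 + 1.200 = 15.17 m³/s; C = (13.97·4.360 + 1.200·142.0)/15.17 = 15.25 mg/L.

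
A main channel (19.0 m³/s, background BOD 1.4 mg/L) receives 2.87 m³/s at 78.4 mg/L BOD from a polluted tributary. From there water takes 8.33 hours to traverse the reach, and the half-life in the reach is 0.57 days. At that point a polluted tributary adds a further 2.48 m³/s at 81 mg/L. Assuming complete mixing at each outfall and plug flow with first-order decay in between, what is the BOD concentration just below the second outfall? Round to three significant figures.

After mixing, C = (19.00·1.400 + 2.870·78.40) / 21.87 = 251.6/21.87 = 11.50 mg/L; combined flow 21.87 m³/s.
Half-life 0.57 d → k = ln 2 / 0.57 = 1.216 d⁻¹.
Applying C = C₀e^(−kt): 11.50 × 0.6557 = 7.544 mg/L.
Second outfall: C = (21.87·7.544 + 2.480·81.00)/24.35 = 15.02 mg/L.

15.0 mg/L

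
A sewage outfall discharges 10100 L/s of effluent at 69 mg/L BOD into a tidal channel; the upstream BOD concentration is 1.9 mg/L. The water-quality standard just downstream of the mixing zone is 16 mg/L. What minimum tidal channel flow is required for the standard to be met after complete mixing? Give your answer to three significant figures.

38000 L/s

Set C_mix = 16: (Q·1.900 + 10100·69.00) / (Q + 10100) = 16
→ Q = 10100·(69.00 − 16)/(16 − 1.900) = 37960 L/s.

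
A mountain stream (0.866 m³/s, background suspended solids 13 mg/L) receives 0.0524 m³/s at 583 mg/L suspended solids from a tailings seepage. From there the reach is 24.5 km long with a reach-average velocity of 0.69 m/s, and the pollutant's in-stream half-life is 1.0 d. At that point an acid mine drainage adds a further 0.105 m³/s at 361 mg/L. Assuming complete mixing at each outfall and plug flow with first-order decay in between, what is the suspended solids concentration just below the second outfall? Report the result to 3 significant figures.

Mixed concentration C = ΣQC/ΣQ = (0.8660·13.00 + 0.05240·583.0) / 0.9184 = 41.81/0.9184 = 45.52 mg/L; combined flow 0.9184 m³/s.
Travel time t = 24.5·1000 / 0.69 = 35510 s = 9.863 h.
Half-life 1.0 d → k = ln 2 / 1.0 = 0.6931 d⁻¹.
Decay over the reach: 45.52·exp(−kt) = 45.52·0.7521 = 34.24 mg/L.
Second outfall: C = (0.9184·34.24 + 0.1050·361.0)/1.023 = 67.76 mg/L.

67.8 mg/L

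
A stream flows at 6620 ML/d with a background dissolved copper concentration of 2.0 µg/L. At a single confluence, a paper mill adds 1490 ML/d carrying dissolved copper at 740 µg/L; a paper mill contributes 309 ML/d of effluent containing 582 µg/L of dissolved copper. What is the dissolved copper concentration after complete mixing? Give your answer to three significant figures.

Flow-weighted average: C = (6620·2.000 + 1490·740.0 + 309.0·582.0) / 8419 = 1296000/8419 = 153.9 µg/L.

154 µg/L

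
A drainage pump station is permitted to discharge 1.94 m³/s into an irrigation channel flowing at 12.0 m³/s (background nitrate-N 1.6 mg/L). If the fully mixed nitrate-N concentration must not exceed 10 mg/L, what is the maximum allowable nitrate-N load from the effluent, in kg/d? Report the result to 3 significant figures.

Mass balance at the limit: 12.00·1.600 + 1.940·Cₑ = 13.94·10 → Cₑ = 61.96 mg/L.
Load = 1.940 m³/s × 61.96 g/m³ × 86 400 s/d = 10390 kg/d.

10400 kg/d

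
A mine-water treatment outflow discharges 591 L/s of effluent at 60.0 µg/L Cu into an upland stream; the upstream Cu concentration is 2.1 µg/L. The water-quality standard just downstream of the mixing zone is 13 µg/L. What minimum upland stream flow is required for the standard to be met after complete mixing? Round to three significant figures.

2550 L/s

Set C_mix = 13: (Q·2.100 + 591.0·60.00) / (Q + 591.0) = 13
→ Q = 591.0·(60.00 − 13)/(13 − 2.100) = 2548 L/s.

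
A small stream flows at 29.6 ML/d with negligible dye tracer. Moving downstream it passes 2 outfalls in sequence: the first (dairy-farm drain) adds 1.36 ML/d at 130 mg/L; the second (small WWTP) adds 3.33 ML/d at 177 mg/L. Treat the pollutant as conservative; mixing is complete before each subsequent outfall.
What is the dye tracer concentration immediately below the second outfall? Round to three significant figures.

22.3 mg/L

Below outfall 1: Q → 30.96 ML/d, C = (29.60·0 + 1.360·130.0)/30.96 = 5.711 mg/L.
Below outfall 2: Q → 34.29 ML/d, C = (30.96·5.711 + 3.330·177.0)/34.29 = 22.34 mg/L.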